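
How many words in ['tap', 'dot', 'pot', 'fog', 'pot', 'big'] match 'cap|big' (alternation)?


Alternation 'cap|big' matches either 'cap' or 'big'.
Checking each word:
  'tap' -> no
  'dot' -> no
  'pot' -> no
  'fog' -> no
  'pot' -> no
  'big' -> MATCH
Matches: ['big']
Count: 1

1


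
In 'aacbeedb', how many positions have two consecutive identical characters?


Looking for consecutive identical characters in 'aacbeedb':
  pos 0-1: 'a' vs 'a' -> MATCH ('aa')
  pos 1-2: 'a' vs 'c' -> different
  pos 2-3: 'c' vs 'b' -> different
  pos 3-4: 'b' vs 'e' -> different
  pos 4-5: 'e' vs 'e' -> MATCH ('ee')
  pos 5-6: 'e' vs 'd' -> different
  pos 6-7: 'd' vs 'b' -> different
Consecutive identical pairs: ['aa', 'ee']
Count: 2

2


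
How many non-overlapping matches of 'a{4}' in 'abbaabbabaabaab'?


Pattern 'a{4}' matches exactly 4 consecutive a's (greedy, non-overlapping).
String: 'abbaabbabaabaab'
Scanning for runs of a's:
  Run at pos 0: 'a' (length 1) -> 0 match(es)
  Run at pos 3: 'aa' (length 2) -> 0 match(es)
  Run at pos 7: 'a' (length 1) -> 0 match(es)
  Run at pos 9: 'aa' (length 2) -> 0 match(es)
  Run at pos 12: 'aa' (length 2) -> 0 match(es)
Matches found: []
Total: 0

0


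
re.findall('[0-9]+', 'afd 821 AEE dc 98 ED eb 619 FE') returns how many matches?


Pattern '[0-9]+' finds one or more digits.
Text: 'afd 821 AEE dc 98 ED eb 619 FE'
Scanning for matches:
  Match 1: '821'
  Match 2: '98'
  Match 3: '619'
Total matches: 3

3


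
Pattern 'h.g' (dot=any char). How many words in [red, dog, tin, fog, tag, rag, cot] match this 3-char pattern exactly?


Pattern 'h.g' means: starts with 'h', any single char, ends with 'g'.
Checking each word (must be exactly 3 chars):
  'red' (len=3): no
  'dog' (len=3): no
  'tin' (len=3): no
  'fog' (len=3): no
  'tag' (len=3): no
  'rag' (len=3): no
  'cot' (len=3): no
Matching words: []
Total: 0

0


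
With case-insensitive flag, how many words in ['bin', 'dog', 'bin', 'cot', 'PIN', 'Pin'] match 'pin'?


Case-insensitive matching: compare each word's lowercase form to 'pin'.
  'bin' -> lower='bin' -> no
  'dog' -> lower='dog' -> no
  'bin' -> lower='bin' -> no
  'cot' -> lower='cot' -> no
  'PIN' -> lower='pin' -> MATCH
  'Pin' -> lower='pin' -> MATCH
Matches: ['PIN', 'Pin']
Count: 2

2


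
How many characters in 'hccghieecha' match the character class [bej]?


Character class [bej] matches any of: {b, e, j}
Scanning string 'hccghieecha' character by character:
  pos 0: 'h' -> no
  pos 1: 'c' -> no
  pos 2: 'c' -> no
  pos 3: 'g' -> no
  pos 4: 'h' -> no
  pos 5: 'i' -> no
  pos 6: 'e' -> MATCH
  pos 7: 'e' -> MATCH
  pos 8: 'c' -> no
  pos 9: 'h' -> no
  pos 10: 'a' -> no
Total matches: 2

2


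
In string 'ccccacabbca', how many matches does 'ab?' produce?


Pattern 'ab?' matches 'a' optionally followed by 'b'.
String: 'ccccacabbca'
Scanning left to right for 'a' then checking next char:
  Match 1: 'a' (a not followed by b)
  Match 2: 'ab' (a followed by b)
  Match 3: 'a' (a not followed by b)
Total matches: 3

3


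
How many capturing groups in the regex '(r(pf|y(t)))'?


To count capturing groups, count each '(' that starts a group.
Pattern: '(r(pf|y(t)))'
Walking through the pattern:
  Position 0: '(' -> group #1
  Position 2: '(' -> group #2
  Position 7: '(' -> group #3
Total capturing groups: 3

3


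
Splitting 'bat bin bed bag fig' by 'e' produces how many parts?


Splitting by 'e' breaks the string at each occurrence of the separator.
Text: 'bat bin bed bag fig'
Parts after split:
  Part 1: 'bat bin b'
  Part 2: 'd bag fig'
Total parts: 2

2


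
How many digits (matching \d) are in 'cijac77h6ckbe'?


\d matches any digit 0-9.
Scanning 'cijac77h6ckbe':
  pos 5: '7' -> DIGIT
  pos 6: '7' -> DIGIT
  pos 8: '6' -> DIGIT
Digits found: ['7', '7', '6']
Total: 3

3


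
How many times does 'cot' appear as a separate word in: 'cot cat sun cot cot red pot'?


Scanning each word for exact match 'cot':
  Word 1: 'cot' -> MATCH
  Word 2: 'cat' -> no
  Word 3: 'sun' -> no
  Word 4: 'cot' -> MATCH
  Word 5: 'cot' -> MATCH
  Word 6: 'red' -> no
  Word 7: 'pot' -> no
Total matches: 3

3


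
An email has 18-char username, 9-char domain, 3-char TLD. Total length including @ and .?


An email address has format: username@domain.tld
Username length: 18
'@' character: 1
Domain length: 9
'.' character: 1
TLD length: 3
Total = 18 + 1 + 9 + 1 + 3 = 32

32


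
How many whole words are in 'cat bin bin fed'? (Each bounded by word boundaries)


Word boundaries (\b) mark the start/end of each word.
Text: 'cat bin bin fed'
Splitting by whitespace:
  Word 1: 'cat'
  Word 2: 'bin'
  Word 3: 'bin'
  Word 4: 'fed'
Total whole words: 4

4


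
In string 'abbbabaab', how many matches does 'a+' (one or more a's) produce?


Pattern 'a+' matches one or more consecutive a's.
String: 'abbbabaab'
Scanning for runs of a:
  Match 1: 'a' (length 1)
  Match 2: 'a' (length 1)
  Match 3: 'aa' (length 2)
Total matches: 3

3


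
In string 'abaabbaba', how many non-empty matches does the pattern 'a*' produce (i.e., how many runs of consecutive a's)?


Pattern 'a*' matches zero or more a's. We want non-empty runs of consecutive a's.
String: 'abaabbaba'
Walking through the string to find runs of a's:
  Run 1: positions 0-0 -> 'a'
  Run 2: positions 2-3 -> 'aa'
  Run 3: positions 6-6 -> 'a'
  Run 4: positions 8-8 -> 'a'
Non-empty runs found: ['a', 'aa', 'a', 'a']
Count: 4

4


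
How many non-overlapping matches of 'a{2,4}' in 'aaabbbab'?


Pattern 'a{2,4}' matches between 2 and 4 consecutive a's (greedy).
String: 'aaabbbab'
Finding runs of a's and applying greedy matching:
  Run at pos 0: 'aaa' (length 3)
  Run at pos 6: 'a' (length 1)
Matches: ['aaa']
Count: 1

1


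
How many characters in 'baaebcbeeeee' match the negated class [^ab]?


Negated class [^ab] matches any char NOT in {a, b}
Scanning 'baaebcbeeeee':
  pos 0: 'b' -> no (excluded)
  pos 1: 'a' -> no (excluded)
  pos 2: 'a' -> no (excluded)
  pos 3: 'e' -> MATCH
  pos 4: 'b' -> no (excluded)
  pos 5: 'c' -> MATCH
  pos 6: 'b' -> no (excluded)
  pos 7: 'e' -> MATCH
  pos 8: 'e' -> MATCH
  pos 9: 'e' -> MATCH
  pos 10: 'e' -> MATCH
  pos 11: 'e' -> MATCH
Total matches: 7

7


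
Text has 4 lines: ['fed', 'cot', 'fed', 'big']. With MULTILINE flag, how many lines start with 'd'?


With MULTILINE flag, ^ matches the start of each line.
Lines: ['fed', 'cot', 'fed', 'big']
Checking which lines start with 'd':
  Line 1: 'fed' -> no
  Line 2: 'cot' -> no
  Line 3: 'fed' -> no
  Line 4: 'big' -> no
Matching lines: []
Count: 0

0


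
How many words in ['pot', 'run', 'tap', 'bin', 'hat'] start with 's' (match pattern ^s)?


Pattern ^s anchors to start of word. Check which words begin with 's':
  'pot' -> no
  'run' -> no
  'tap' -> no
  'bin' -> no
  'hat' -> no
Matching words: []
Count: 0

0


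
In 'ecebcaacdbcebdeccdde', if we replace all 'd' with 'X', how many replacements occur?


re.sub('d', 'X', text) replaces every occurrence of 'd' with 'X'.
Text: 'ecebcaacdbcebdeccdde'
Scanning for 'd':
  pos 8: 'd' -> replacement #1
  pos 13: 'd' -> replacement #2
  pos 17: 'd' -> replacement #3
  pos 18: 'd' -> replacement #4
Total replacements: 4

4


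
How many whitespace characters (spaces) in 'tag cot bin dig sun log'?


\s matches whitespace characters (spaces, tabs, etc.).
Text: 'tag cot bin dig sun log'
This text has 6 words separated by spaces.
Number of spaces = number of words - 1 = 6 - 1 = 5

5


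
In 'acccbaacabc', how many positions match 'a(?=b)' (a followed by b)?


Lookahead 'a(?=b)' matches 'a' only when followed by 'b'.
String: 'acccbaacabc'
Checking each position where char is 'a':
  pos 0: 'a' -> no (next='c')
  pos 5: 'a' -> no (next='a')
  pos 6: 'a' -> no (next='c')
  pos 8: 'a' -> MATCH (next='b')
Matching positions: [8]
Count: 1

1


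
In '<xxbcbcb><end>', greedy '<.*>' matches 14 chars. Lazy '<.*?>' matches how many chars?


Greedy '<.*>' tries to match as MUCH as possible.
Lazy '<.*?>' tries to match as LITTLE as possible.

String: '<xxbcbcb><end>'
Greedy '<.*>' starts at first '<' and extends to the LAST '>': '<xxbcbcb><end>' (14 chars)
Lazy '<.*?>' starts at first '<' and stops at the FIRST '>': '<xxbcbcb>' (9 chars)

9


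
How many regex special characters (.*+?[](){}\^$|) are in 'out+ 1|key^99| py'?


Regex special characters are: . * + ? [ ] ( ) { } \ ^ $ |
Scanning 'out+ 1|key^99| py':
  pos 3: '+' -> SPECIAL
  pos 6: '|' -> SPECIAL
  pos 10: '^' -> SPECIAL
  pos 13: '|' -> SPECIAL
Special chars found: ['+', '|', '^', '|']
Total: 4

4


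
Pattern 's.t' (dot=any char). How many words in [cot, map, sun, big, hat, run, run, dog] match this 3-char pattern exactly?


Pattern 's.t' means: starts with 's', any single char, ends with 't'.
Checking each word (must be exactly 3 chars):
  'cot' (len=3): no
  'map' (len=3): no
  'sun' (len=3): no
  'big' (len=3): no
  'hat' (len=3): no
  'run' (len=3): no
  'run' (len=3): no
  'dog' (len=3): no
Matching words: []
Total: 0

0


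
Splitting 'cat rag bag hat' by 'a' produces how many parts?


Splitting by 'a' breaks the string at each occurrence of the separator.
Text: 'cat rag bag hat'
Parts after split:
  Part 1: 'c'
  Part 2: 't r'
  Part 3: 'g b'
  Part 4: 'g h'
  Part 5: 't'
Total parts: 5

5


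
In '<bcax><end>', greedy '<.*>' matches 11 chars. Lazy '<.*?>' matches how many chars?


Greedy '<.*>' tries to match as MUCH as possible.
Lazy '<.*?>' tries to match as LITTLE as possible.

String: '<bcax><end>'
Greedy '<.*>' starts at first '<' and extends to the LAST '>': '<bcax><end>' (11 chars)
Lazy '<.*?>' starts at first '<' and stops at the FIRST '>': '<bcax>' (6 chars)

6


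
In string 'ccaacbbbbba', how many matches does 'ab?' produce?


Pattern 'ab?' matches 'a' optionally followed by 'b'.
String: 'ccaacbbbbba'
Scanning left to right for 'a' then checking next char:
  Match 1: 'a' (a not followed by b)
  Match 2: 'a' (a not followed by b)
  Match 3: 'a' (a not followed by b)
Total matches: 3

3


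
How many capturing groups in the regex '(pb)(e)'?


To count capturing groups, count each '(' that starts a group.
Pattern: '(pb)(e)'
Walking through the pattern:
  Position 0: '(' -> group #1
  Position 4: '(' -> group #2
Total capturing groups: 2

2


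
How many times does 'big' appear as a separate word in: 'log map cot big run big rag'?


Scanning each word for exact match 'big':
  Word 1: 'log' -> no
  Word 2: 'map' -> no
  Word 3: 'cot' -> no
  Word 4: 'big' -> MATCH
  Word 5: 'run' -> no
  Word 6: 'big' -> MATCH
  Word 7: 'rag' -> no
Total matches: 2

2


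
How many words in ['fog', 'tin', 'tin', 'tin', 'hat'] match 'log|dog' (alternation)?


Alternation 'log|dog' matches either 'log' or 'dog'.
Checking each word:
  'fog' -> no
  'tin' -> no
  'tin' -> no
  'tin' -> no
  'hat' -> no
Matches: []
Count: 0

0


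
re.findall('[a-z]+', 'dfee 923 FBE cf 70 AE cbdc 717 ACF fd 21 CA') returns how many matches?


Pattern '[a-z]+' finds one or more lowercase letters.
Text: 'dfee 923 FBE cf 70 AE cbdc 717 ACF fd 21 CA'
Scanning for matches:
  Match 1: 'dfee'
  Match 2: 'cf'
  Match 3: 'cbdc'
  Match 4: 'fd'
Total matches: 4

4


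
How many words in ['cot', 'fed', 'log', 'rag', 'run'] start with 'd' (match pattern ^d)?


Pattern ^d anchors to start of word. Check which words begin with 'd':
  'cot' -> no
  'fed' -> no
  'log' -> no
  'rag' -> no
  'run' -> no
Matching words: []
Count: 0

0


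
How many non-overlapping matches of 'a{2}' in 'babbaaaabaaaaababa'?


Pattern 'a{2}' matches exactly 2 consecutive a's (greedy, non-overlapping).
String: 'babbaaaabaaaaababa'
Scanning for runs of a's:
  Run at pos 1: 'a' (length 1) -> 0 match(es)
  Run at pos 4: 'aaaa' (length 4) -> 2 match(es)
  Run at pos 9: 'aaaaa' (length 5) -> 2 match(es)
  Run at pos 15: 'a' (length 1) -> 0 match(es)
  Run at pos 17: 'a' (length 1) -> 0 match(es)
Matches found: ['aa', 'aa', 'aa', 'aa']
Total: 4

4


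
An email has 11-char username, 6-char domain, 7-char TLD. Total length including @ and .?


An email address has format: username@domain.tld
Username length: 11
'@' character: 1
Domain length: 6
'.' character: 1
TLD length: 7
Total = 11 + 1 + 6 + 1 + 7 = 26

26


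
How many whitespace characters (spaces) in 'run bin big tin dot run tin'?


\s matches whitespace characters (spaces, tabs, etc.).
Text: 'run bin big tin dot run tin'
This text has 7 words separated by spaces.
Number of spaces = number of words - 1 = 7 - 1 = 6

6


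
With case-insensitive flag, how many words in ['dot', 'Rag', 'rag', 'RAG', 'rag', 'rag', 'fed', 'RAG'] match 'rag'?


Case-insensitive matching: compare each word's lowercase form to 'rag'.
  'dot' -> lower='dot' -> no
  'Rag' -> lower='rag' -> MATCH
  'rag' -> lower='rag' -> MATCH
  'RAG' -> lower='rag' -> MATCH
  'rag' -> lower='rag' -> MATCH
  'rag' -> lower='rag' -> MATCH
  'fed' -> lower='fed' -> no
  'RAG' -> lower='rag' -> MATCH
Matches: ['Rag', 'rag', 'RAG', 'rag', 'rag', 'RAG']
Count: 6

6


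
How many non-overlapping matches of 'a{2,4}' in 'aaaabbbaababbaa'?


Pattern 'a{2,4}' matches between 2 and 4 consecutive a's (greedy).
String: 'aaaabbbaababbaa'
Finding runs of a's and applying greedy matching:
  Run at pos 0: 'aaaa' (length 4)
  Run at pos 7: 'aa' (length 2)
  Run at pos 10: 'a' (length 1)
  Run at pos 13: 'aa' (length 2)
Matches: ['aaaa', 'aa', 'aa']
Count: 3

3


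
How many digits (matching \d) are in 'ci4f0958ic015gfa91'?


\d matches any digit 0-9.
Scanning 'ci4f0958ic015gfa91':
  pos 2: '4' -> DIGIT
  pos 4: '0' -> DIGIT
  pos 5: '9' -> DIGIT
  pos 6: '5' -> DIGIT
  pos 7: '8' -> DIGIT
  pos 10: '0' -> DIGIT
  pos 11: '1' -> DIGIT
  pos 12: '5' -> DIGIT
  pos 16: '9' -> DIGIT
  pos 17: '1' -> DIGIT
Digits found: ['4', '0', '9', '5', '8', '0', '1', '5', '9', '1']
Total: 10

10


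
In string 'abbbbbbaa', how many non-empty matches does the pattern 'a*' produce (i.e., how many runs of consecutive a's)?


Pattern 'a*' matches zero or more a's. We want non-empty runs of consecutive a's.
String: 'abbbbbbaa'
Walking through the string to find runs of a's:
  Run 1: positions 0-0 -> 'a'
  Run 2: positions 7-8 -> 'aa'
Non-empty runs found: ['a', 'aa']
Count: 2

2


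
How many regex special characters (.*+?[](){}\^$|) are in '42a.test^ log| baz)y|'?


Regex special characters are: . * + ? [ ] ( ) { } \ ^ $ |
Scanning '42a.test^ log| baz)y|':
  pos 3: '.' -> SPECIAL
  pos 8: '^' -> SPECIAL
  pos 13: '|' -> SPECIAL
  pos 18: ')' -> SPECIAL
  pos 20: '|' -> SPECIAL
Special chars found: ['.', '^', '|', ')', '|']
Total: 5

5


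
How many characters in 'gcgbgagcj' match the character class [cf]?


Character class [cf] matches any of: {c, f}
Scanning string 'gcgbgagcj' character by character:
  pos 0: 'g' -> no
  pos 1: 'c' -> MATCH
  pos 2: 'g' -> no
  pos 3: 'b' -> no
  pos 4: 'g' -> no
  pos 5: 'a' -> no
  pos 6: 'g' -> no
  pos 7: 'c' -> MATCH
  pos 8: 'j' -> no
Total matches: 2

2


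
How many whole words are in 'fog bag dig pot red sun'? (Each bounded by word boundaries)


Word boundaries (\b) mark the start/end of each word.
Text: 'fog bag dig pot red sun'
Splitting by whitespace:
  Word 1: 'fog'
  Word 2: 'bag'
  Word 3: 'dig'
  Word 4: 'pot'
  Word 5: 'red'
  Word 6: 'sun'
Total whole words: 6

6


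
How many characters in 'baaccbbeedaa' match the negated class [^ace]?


Negated class [^ace] matches any char NOT in {a, c, e}
Scanning 'baaccbbeedaa':
  pos 0: 'b' -> MATCH
  pos 1: 'a' -> no (excluded)
  pos 2: 'a' -> no (excluded)
  pos 3: 'c' -> no (excluded)
  pos 4: 'c' -> no (excluded)
  pos 5: 'b' -> MATCH
  pos 6: 'b' -> MATCH
  pos 7: 'e' -> no (excluded)
  pos 8: 'e' -> no (excluded)
  pos 9: 'd' -> MATCH
  pos 10: 'a' -> no (excluded)
  pos 11: 'a' -> no (excluded)
Total matches: 4

4


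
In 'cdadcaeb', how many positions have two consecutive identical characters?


Looking for consecutive identical characters in 'cdadcaeb':
  pos 0-1: 'c' vs 'd' -> different
  pos 1-2: 'd' vs 'a' -> different
  pos 2-3: 'a' vs 'd' -> different
  pos 3-4: 'd' vs 'c' -> different
  pos 4-5: 'c' vs 'a' -> different
  pos 5-6: 'a' vs 'e' -> different
  pos 6-7: 'e' vs 'b' -> different
Consecutive identical pairs: []
Count: 0

0


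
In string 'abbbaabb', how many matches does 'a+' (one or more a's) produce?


Pattern 'a+' matches one or more consecutive a's.
String: 'abbbaabb'
Scanning for runs of a:
  Match 1: 'a' (length 1)
  Match 2: 'aa' (length 2)
Total matches: 2

2


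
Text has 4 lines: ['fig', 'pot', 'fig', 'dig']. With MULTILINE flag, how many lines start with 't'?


With MULTILINE flag, ^ matches the start of each line.
Lines: ['fig', 'pot', 'fig', 'dig']
Checking which lines start with 't':
  Line 1: 'fig' -> no
  Line 2: 'pot' -> no
  Line 3: 'fig' -> no
  Line 4: 'dig' -> no
Matching lines: []
Count: 0

0


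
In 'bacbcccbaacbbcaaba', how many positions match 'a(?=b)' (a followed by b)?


Lookahead 'a(?=b)' matches 'a' only when followed by 'b'.
String: 'bacbcccbaacbbcaaba'
Checking each position where char is 'a':
  pos 1: 'a' -> no (next='c')
  pos 8: 'a' -> no (next='a')
  pos 9: 'a' -> no (next='c')
  pos 14: 'a' -> no (next='a')
  pos 15: 'a' -> MATCH (next='b')
Matching positions: [15]
Count: 1

1


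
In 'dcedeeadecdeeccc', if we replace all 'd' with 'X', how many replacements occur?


re.sub('d', 'X', text) replaces every occurrence of 'd' with 'X'.
Text: 'dcedeeadecdeeccc'
Scanning for 'd':
  pos 0: 'd' -> replacement #1
  pos 3: 'd' -> replacement #2
  pos 7: 'd' -> replacement #3
  pos 10: 'd' -> replacement #4
Total replacements: 4

4


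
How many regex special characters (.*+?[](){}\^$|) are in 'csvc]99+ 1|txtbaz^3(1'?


Regex special characters are: . * + ? [ ] ( ) { } \ ^ $ |
Scanning 'csvc]99+ 1|txtbaz^3(1':
  pos 4: ']' -> SPECIAL
  pos 7: '+' -> SPECIAL
  pos 10: '|' -> SPECIAL
  pos 17: '^' -> SPECIAL
  pos 19: '(' -> SPECIAL
Special chars found: [']', '+', '|', '^', '(']
Total: 5

5


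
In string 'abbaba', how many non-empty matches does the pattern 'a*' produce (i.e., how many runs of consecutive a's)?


Pattern 'a*' matches zero or more a's. We want non-empty runs of consecutive a's.
String: 'abbaba'
Walking through the string to find runs of a's:
  Run 1: positions 0-0 -> 'a'
  Run 2: positions 3-3 -> 'a'
  Run 3: positions 5-5 -> 'a'
Non-empty runs found: ['a', 'a', 'a']
Count: 3

3


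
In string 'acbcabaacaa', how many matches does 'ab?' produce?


Pattern 'ab?' matches 'a' optionally followed by 'b'.
String: 'acbcabaacaa'
Scanning left to right for 'a' then checking next char:
  Match 1: 'a' (a not followed by b)
  Match 2: 'ab' (a followed by b)
  Match 3: 'a' (a not followed by b)
  Match 4: 'a' (a not followed by b)
  Match 5: 'a' (a not followed by b)
  Match 6: 'a' (a not followed by b)
Total matches: 6

6


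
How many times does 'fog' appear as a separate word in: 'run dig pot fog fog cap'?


Scanning each word for exact match 'fog':
  Word 1: 'run' -> no
  Word 2: 'dig' -> no
  Word 3: 'pot' -> no
  Word 4: 'fog' -> MATCH
  Word 5: 'fog' -> MATCH
  Word 6: 'cap' -> no
Total matches: 2

2


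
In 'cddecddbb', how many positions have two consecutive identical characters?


Looking for consecutive identical characters in 'cddecddbb':
  pos 0-1: 'c' vs 'd' -> different
  pos 1-2: 'd' vs 'd' -> MATCH ('dd')
  pos 2-3: 'd' vs 'e' -> different
  pos 3-4: 'e' vs 'c' -> different
  pos 4-5: 'c' vs 'd' -> different
  pos 5-6: 'd' vs 'd' -> MATCH ('dd')
  pos 6-7: 'd' vs 'b' -> different
  pos 7-8: 'b' vs 'b' -> MATCH ('bb')
Consecutive identical pairs: ['dd', 'dd', 'bb']
Count: 3

3


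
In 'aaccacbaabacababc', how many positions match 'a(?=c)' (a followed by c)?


Lookahead 'a(?=c)' matches 'a' only when followed by 'c'.
String: 'aaccacbaabacababc'
Checking each position where char is 'a':
  pos 0: 'a' -> no (next='a')
  pos 1: 'a' -> MATCH (next='c')
  pos 4: 'a' -> MATCH (next='c')
  pos 7: 'a' -> no (next='a')
  pos 8: 'a' -> no (next='b')
  pos 10: 'a' -> MATCH (next='c')
  pos 12: 'a' -> no (next='b')
  pos 14: 'a' -> no (next='b')
Matching positions: [1, 4, 10]
Count: 3

3


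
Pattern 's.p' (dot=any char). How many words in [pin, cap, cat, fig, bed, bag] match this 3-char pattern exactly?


Pattern 's.p' means: starts with 's', any single char, ends with 'p'.
Checking each word (must be exactly 3 chars):
  'pin' (len=3): no
  'cap' (len=3): no
  'cat' (len=3): no
  'fig' (len=3): no
  'bed' (len=3): no
  'bag' (len=3): no
Matching words: []
Total: 0

0


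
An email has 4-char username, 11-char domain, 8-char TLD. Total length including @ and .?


An email address has format: username@domain.tld
Username length: 4
'@' character: 1
Domain length: 11
'.' character: 1
TLD length: 8
Total = 4 + 1 + 11 + 1 + 8 = 25

25


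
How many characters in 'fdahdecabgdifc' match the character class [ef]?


Character class [ef] matches any of: {e, f}
Scanning string 'fdahdecabgdifc' character by character:
  pos 0: 'f' -> MATCH
  pos 1: 'd' -> no
  pos 2: 'a' -> no
  pos 3: 'h' -> no
  pos 4: 'd' -> no
  pos 5: 'e' -> MATCH
  pos 6: 'c' -> no
  pos 7: 'a' -> no
  pos 8: 'b' -> no
  pos 9: 'g' -> no
  pos 10: 'd' -> no
  pos 11: 'i' -> no
  pos 12: 'f' -> MATCH
  pos 13: 'c' -> no
Total matches: 3

3


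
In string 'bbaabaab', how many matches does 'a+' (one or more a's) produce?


Pattern 'a+' matches one or more consecutive a's.
String: 'bbaabaab'
Scanning for runs of a:
  Match 1: 'aa' (length 2)
  Match 2: 'aa' (length 2)
Total matches: 2

2


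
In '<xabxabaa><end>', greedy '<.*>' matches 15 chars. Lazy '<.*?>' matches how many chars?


Greedy '<.*>' tries to match as MUCH as possible.
Lazy '<.*?>' tries to match as LITTLE as possible.

String: '<xabxabaa><end>'
Greedy '<.*>' starts at first '<' and extends to the LAST '>': '<xabxabaa><end>' (15 chars)
Lazy '<.*?>' starts at first '<' and stops at the FIRST '>': '<xabxabaa>' (10 chars)

10


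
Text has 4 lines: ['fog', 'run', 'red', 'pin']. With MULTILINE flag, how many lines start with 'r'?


With MULTILINE flag, ^ matches the start of each line.
Lines: ['fog', 'run', 'red', 'pin']
Checking which lines start with 'r':
  Line 1: 'fog' -> no
  Line 2: 'run' -> MATCH
  Line 3: 'red' -> MATCH
  Line 4: 'pin' -> no
Matching lines: ['run', 'red']
Count: 2

2


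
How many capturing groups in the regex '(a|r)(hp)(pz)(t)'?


To count capturing groups, count each '(' that starts a group.
Pattern: '(a|r)(hp)(pz)(t)'
Walking through the pattern:
  Position 0: '(' -> group #1
  Position 5: '(' -> group #2
  Position 9: '(' -> group #3
  Position 13: '(' -> group #4
Total capturing groups: 4

4


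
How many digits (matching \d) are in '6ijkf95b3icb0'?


\d matches any digit 0-9.
Scanning '6ijkf95b3icb0':
  pos 0: '6' -> DIGIT
  pos 5: '9' -> DIGIT
  pos 6: '5' -> DIGIT
  pos 8: '3' -> DIGIT
  pos 12: '0' -> DIGIT
Digits found: ['6', '9', '5', '3', '0']
Total: 5

5


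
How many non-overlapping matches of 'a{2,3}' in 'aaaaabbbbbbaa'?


Pattern 'a{2,3}' matches between 2 and 3 consecutive a's (greedy).
String: 'aaaaabbbbbbaa'
Finding runs of a's and applying greedy matching:
  Run at pos 0: 'aaaaa' (length 5)
  Run at pos 11: 'aa' (length 2)
Matches: ['aaa', 'aa', 'aa']
Count: 3

3


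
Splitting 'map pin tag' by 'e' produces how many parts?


Splitting by 'e' breaks the string at each occurrence of the separator.
Text: 'map pin tag'
Parts after split:
  Part 1: 'map pin tag'
Total parts: 1

1


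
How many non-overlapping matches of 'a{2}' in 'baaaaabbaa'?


Pattern 'a{2}' matches exactly 2 consecutive a's (greedy, non-overlapping).
String: 'baaaaabbaa'
Scanning for runs of a's:
  Run at pos 1: 'aaaaa' (length 5) -> 2 match(es)
  Run at pos 8: 'aa' (length 2) -> 1 match(es)
Matches found: ['aa', 'aa', 'aa']
Total: 3

3


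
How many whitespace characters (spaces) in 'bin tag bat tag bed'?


\s matches whitespace characters (spaces, tabs, etc.).
Text: 'bin tag bat tag bed'
This text has 5 words separated by spaces.
Number of spaces = number of words - 1 = 5 - 1 = 4

4


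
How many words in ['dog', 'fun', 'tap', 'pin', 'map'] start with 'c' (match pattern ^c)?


Pattern ^c anchors to start of word. Check which words begin with 'c':
  'dog' -> no
  'fun' -> no
  'tap' -> no
  'pin' -> no
  'map' -> no
Matching words: []
Count: 0

0


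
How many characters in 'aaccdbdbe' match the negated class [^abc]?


Negated class [^abc] matches any char NOT in {a, b, c}
Scanning 'aaccdbdbe':
  pos 0: 'a' -> no (excluded)
  pos 1: 'a' -> no (excluded)
  pos 2: 'c' -> no (excluded)
  pos 3: 'c' -> no (excluded)
  pos 4: 'd' -> MATCH
  pos 5: 'b' -> no (excluded)
  pos 6: 'd' -> MATCH
  pos 7: 'b' -> no (excluded)
  pos 8: 'e' -> MATCH
Total matches: 3

3


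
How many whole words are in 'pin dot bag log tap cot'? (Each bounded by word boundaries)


Word boundaries (\b) mark the start/end of each word.
Text: 'pin dot bag log tap cot'
Splitting by whitespace:
  Word 1: 'pin'
  Word 2: 'dot'
  Word 3: 'bag'
  Word 4: 'log'
  Word 5: 'tap'
  Word 6: 'cot'
Total whole words: 6

6


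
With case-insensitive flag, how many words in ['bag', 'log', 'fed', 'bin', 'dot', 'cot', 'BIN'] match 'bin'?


Case-insensitive matching: compare each word's lowercase form to 'bin'.
  'bag' -> lower='bag' -> no
  'log' -> lower='log' -> no
  'fed' -> lower='fed' -> no
  'bin' -> lower='bin' -> MATCH
  'dot' -> lower='dot' -> no
  'cot' -> lower='cot' -> no
  'BIN' -> lower='bin' -> MATCH
Matches: ['bin', 'BIN']
Count: 2

2


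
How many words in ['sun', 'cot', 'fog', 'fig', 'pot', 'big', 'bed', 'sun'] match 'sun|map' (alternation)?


Alternation 'sun|map' matches either 'sun' or 'map'.
Checking each word:
  'sun' -> MATCH
  'cot' -> no
  'fog' -> no
  'fig' -> no
  'pot' -> no
  'big' -> no
  'bed' -> no
  'sun' -> MATCH
Matches: ['sun', 'sun']
Count: 2

2


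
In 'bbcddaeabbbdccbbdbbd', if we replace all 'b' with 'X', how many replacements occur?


re.sub('b', 'X', text) replaces every occurrence of 'b' with 'X'.
Text: 'bbcddaeabbbdccbbdbbd'
Scanning for 'b':
  pos 0: 'b' -> replacement #1
  pos 1: 'b' -> replacement #2
  pos 8: 'b' -> replacement #3
  pos 9: 'b' -> replacement #4
  pos 10: 'b' -> replacement #5
  pos 14: 'b' -> replacement #6
  pos 15: 'b' -> replacement #7
  pos 17: 'b' -> replacement #8
  pos 18: 'b' -> replacement #9
Total replacements: 9

9


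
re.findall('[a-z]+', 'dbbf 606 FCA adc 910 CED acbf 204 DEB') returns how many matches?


Pattern '[a-z]+' finds one or more lowercase letters.
Text: 'dbbf 606 FCA adc 910 CED acbf 204 DEB'
Scanning for matches:
  Match 1: 'dbbf'
  Match 2: 'adc'
  Match 3: 'acbf'
Total matches: 3

3


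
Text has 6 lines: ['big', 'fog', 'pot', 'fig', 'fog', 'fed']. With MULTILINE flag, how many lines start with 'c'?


With MULTILINE flag, ^ matches the start of each line.
Lines: ['big', 'fog', 'pot', 'fig', 'fog', 'fed']
Checking which lines start with 'c':
  Line 1: 'big' -> no
  Line 2: 'fog' -> no
  Line 3: 'pot' -> no
  Line 4: 'fig' -> no
  Line 5: 'fog' -> no
  Line 6: 'fed' -> no
Matching lines: []
Count: 0

0


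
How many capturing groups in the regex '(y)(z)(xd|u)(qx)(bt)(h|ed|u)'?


To count capturing groups, count each '(' that starts a group.
Pattern: '(y)(z)(xd|u)(qx)(bt)(h|ed|u)'
Walking through the pattern:
  Position 0: '(' -> group #1
  Position 3: '(' -> group #2
  Position 6: '(' -> group #3
  Position 12: '(' -> group #4
  Position 16: '(' -> group #5
  Position 20: '(' -> group #6
Total capturing groups: 6

6


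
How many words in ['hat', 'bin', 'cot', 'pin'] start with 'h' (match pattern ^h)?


Pattern ^h anchors to start of word. Check which words begin with 'h':
  'hat' -> MATCH (starts with 'h')
  'bin' -> no
  'cot' -> no
  'pin' -> no
Matching words: ['hat']
Count: 1

1


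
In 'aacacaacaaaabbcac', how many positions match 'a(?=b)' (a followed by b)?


Lookahead 'a(?=b)' matches 'a' only when followed by 'b'.
String: 'aacacaacaaaabbcac'
Checking each position where char is 'a':
  pos 0: 'a' -> no (next='a')
  pos 1: 'a' -> no (next='c')
  pos 3: 'a' -> no (next='c')
  pos 5: 'a' -> no (next='a')
  pos 6: 'a' -> no (next='c')
  pos 8: 'a' -> no (next='a')
  pos 9: 'a' -> no (next='a')
  pos 10: 'a' -> no (next='a')
  pos 11: 'a' -> MATCH (next='b')
  pos 15: 'a' -> no (next='c')
Matching positions: [11]
Count: 1

1


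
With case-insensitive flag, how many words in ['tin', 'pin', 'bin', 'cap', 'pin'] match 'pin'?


Case-insensitive matching: compare each word's lowercase form to 'pin'.
  'tin' -> lower='tin' -> no
  'pin' -> lower='pin' -> MATCH
  'bin' -> lower='bin' -> no
  'cap' -> lower='cap' -> no
  'pin' -> lower='pin' -> MATCH
Matches: ['pin', 'pin']
Count: 2

2


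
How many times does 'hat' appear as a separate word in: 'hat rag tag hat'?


Scanning each word for exact match 'hat':
  Word 1: 'hat' -> MATCH
  Word 2: 'rag' -> no
  Word 3: 'tag' -> no
  Word 4: 'hat' -> MATCH
Total matches: 2

2


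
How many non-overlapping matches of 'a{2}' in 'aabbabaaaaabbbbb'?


Pattern 'a{2}' matches exactly 2 consecutive a's (greedy, non-overlapping).
String: 'aabbabaaaaabbbbb'
Scanning for runs of a's:
  Run at pos 0: 'aa' (length 2) -> 1 match(es)
  Run at pos 4: 'a' (length 1) -> 0 match(es)
  Run at pos 6: 'aaaaa' (length 5) -> 2 match(es)
Matches found: ['aa', 'aa', 'aa']
Total: 3

3


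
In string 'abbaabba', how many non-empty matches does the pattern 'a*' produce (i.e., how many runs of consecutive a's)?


Pattern 'a*' matches zero or more a's. We want non-empty runs of consecutive a's.
String: 'abbaabba'
Walking through the string to find runs of a's:
  Run 1: positions 0-0 -> 'a'
  Run 2: positions 3-4 -> 'aa'
  Run 3: positions 7-7 -> 'a'
Non-empty runs found: ['a', 'aa', 'a']
Count: 3

3


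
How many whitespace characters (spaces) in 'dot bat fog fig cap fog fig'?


\s matches whitespace characters (spaces, tabs, etc.).
Text: 'dot bat fog fig cap fog fig'
This text has 7 words separated by spaces.
Number of spaces = number of words - 1 = 7 - 1 = 6

6


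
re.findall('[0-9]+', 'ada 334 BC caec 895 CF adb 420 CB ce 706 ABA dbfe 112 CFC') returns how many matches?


Pattern '[0-9]+' finds one or more digits.
Text: 'ada 334 BC caec 895 CF adb 420 CB ce 706 ABA dbfe 112 CFC'
Scanning for matches:
  Match 1: '334'
  Match 2: '895'
  Match 3: '420'
  Match 4: '706'
  Match 5: '112'
Total matches: 5

5


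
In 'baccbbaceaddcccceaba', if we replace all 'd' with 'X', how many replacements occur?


re.sub('d', 'X', text) replaces every occurrence of 'd' with 'X'.
Text: 'baccbbaceaddcccceaba'
Scanning for 'd':
  pos 10: 'd' -> replacement #1
  pos 11: 'd' -> replacement #2
Total replacements: 2

2


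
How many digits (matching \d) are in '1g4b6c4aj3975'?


\d matches any digit 0-9.
Scanning '1g4b6c4aj3975':
  pos 0: '1' -> DIGIT
  pos 2: '4' -> DIGIT
  pos 4: '6' -> DIGIT
  pos 6: '4' -> DIGIT
  pos 9: '3' -> DIGIT
  pos 10: '9' -> DIGIT
  pos 11: '7' -> DIGIT
  pos 12: '5' -> DIGIT
Digits found: ['1', '4', '6', '4', '3', '9', '7', '5']
Total: 8

8


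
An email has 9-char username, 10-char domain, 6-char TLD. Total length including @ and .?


An email address has format: username@domain.tld
Username length: 9
'@' character: 1
Domain length: 10
'.' character: 1
TLD length: 6
Total = 9 + 1 + 10 + 1 + 6 = 27

27


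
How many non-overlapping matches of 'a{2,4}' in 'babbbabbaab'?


Pattern 'a{2,4}' matches between 2 and 4 consecutive a's (greedy).
String: 'babbbabbaab'
Finding runs of a's and applying greedy matching:
  Run at pos 1: 'a' (length 1)
  Run at pos 5: 'a' (length 1)
  Run at pos 8: 'aa' (length 2)
Matches: ['aa']
Count: 1

1


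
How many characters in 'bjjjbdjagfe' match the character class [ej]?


Character class [ej] matches any of: {e, j}
Scanning string 'bjjjbdjagfe' character by character:
  pos 0: 'b' -> no
  pos 1: 'j' -> MATCH
  pos 2: 'j' -> MATCH
  pos 3: 'j' -> MATCH
  pos 4: 'b' -> no
  pos 5: 'd' -> no
  pos 6: 'j' -> MATCH
  pos 7: 'a' -> no
  pos 8: 'g' -> no
  pos 9: 'f' -> no
  pos 10: 'e' -> MATCH
Total matches: 5

5


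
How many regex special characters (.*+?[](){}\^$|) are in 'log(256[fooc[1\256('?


Regex special characters are: . * + ? [ ] ( ) { } \ ^ $ |
Scanning 'log(256[fooc[1\256(':
  pos 3: '(' -> SPECIAL
  pos 7: '[' -> SPECIAL
  pos 12: '[' -> SPECIAL
  pos 14: '\' -> SPECIAL
  pos 18: '(' -> SPECIAL
Special chars found: ['(', '[', '[', '\\', '(']
Total: 5

5


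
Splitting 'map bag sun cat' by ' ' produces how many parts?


Splitting by ' ' breaks the string at each occurrence of the separator.
Text: 'map bag sun cat'
Parts after split:
  Part 1: 'map'
  Part 2: 'bag'
  Part 3: 'sun'
  Part 4: 'cat'
Total parts: 4

4


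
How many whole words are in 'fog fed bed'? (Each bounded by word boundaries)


Word boundaries (\b) mark the start/end of each word.
Text: 'fog fed bed'
Splitting by whitespace:
  Word 1: 'fog'
  Word 2: 'fed'
  Word 3: 'bed'
Total whole words: 3

3


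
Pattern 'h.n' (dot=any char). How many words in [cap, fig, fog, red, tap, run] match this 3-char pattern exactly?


Pattern 'h.n' means: starts with 'h', any single char, ends with 'n'.
Checking each word (must be exactly 3 chars):
  'cap' (len=3): no
  'fig' (len=3): no
  'fog' (len=3): no
  'red' (len=3): no
  'tap' (len=3): no
  'run' (len=3): no
Matching words: []
Total: 0

0


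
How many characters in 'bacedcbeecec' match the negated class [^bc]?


Negated class [^bc] matches any char NOT in {b, c}
Scanning 'bacedcbeecec':
  pos 0: 'b' -> no (excluded)
  pos 1: 'a' -> MATCH
  pos 2: 'c' -> no (excluded)
  pos 3: 'e' -> MATCH
  pos 4: 'd' -> MATCH
  pos 5: 'c' -> no (excluded)
  pos 6: 'b' -> no (excluded)
  pos 7: 'e' -> MATCH
  pos 8: 'e' -> MATCH
  pos 9: 'c' -> no (excluded)
  pos 10: 'e' -> MATCH
  pos 11: 'c' -> no (excluded)
Total matches: 6

6


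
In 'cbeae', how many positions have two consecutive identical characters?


Looking for consecutive identical characters in 'cbeae':
  pos 0-1: 'c' vs 'b' -> different
  pos 1-2: 'b' vs 'e' -> different
  pos 2-3: 'e' vs 'a' -> different
  pos 3-4: 'a' vs 'e' -> different
Consecutive identical pairs: []
Count: 0

0


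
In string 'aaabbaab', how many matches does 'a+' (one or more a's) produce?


Pattern 'a+' matches one or more consecutive a's.
String: 'aaabbaab'
Scanning for runs of a:
  Match 1: 'aaa' (length 3)
  Match 2: 'aa' (length 2)
Total matches: 2

2


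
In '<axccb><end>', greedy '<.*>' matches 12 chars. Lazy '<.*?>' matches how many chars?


Greedy '<.*>' tries to match as MUCH as possible.
Lazy '<.*?>' tries to match as LITTLE as possible.

String: '<axccb><end>'
Greedy '<.*>' starts at first '<' and extends to the LAST '>': '<axccb><end>' (12 chars)
Lazy '<.*?>' starts at first '<' and stops at the FIRST '>': '<axccb>' (7 chars)

7


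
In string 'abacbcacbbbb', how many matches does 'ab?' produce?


Pattern 'ab?' matches 'a' optionally followed by 'b'.
String: 'abacbcacbbbb'
Scanning left to right for 'a' then checking next char:
  Match 1: 'ab' (a followed by b)
  Match 2: 'a' (a not followed by b)
  Match 3: 'a' (a not followed by b)
Total matches: 3

3


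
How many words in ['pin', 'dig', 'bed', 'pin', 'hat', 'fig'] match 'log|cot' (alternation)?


Alternation 'log|cot' matches either 'log' or 'cot'.
Checking each word:
  'pin' -> no
  'dig' -> no
  'bed' -> no
  'pin' -> no
  'hat' -> no
  'fig' -> no
Matches: []
Count: 0

0


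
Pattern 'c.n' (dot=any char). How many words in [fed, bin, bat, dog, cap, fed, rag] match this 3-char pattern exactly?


Pattern 'c.n' means: starts with 'c', any single char, ends with 'n'.
Checking each word (must be exactly 3 chars):
  'fed' (len=3): no
  'bin' (len=3): no
  'bat' (len=3): no
  'dog' (len=3): no
  'cap' (len=3): no
  'fed' (len=3): no
  'rag' (len=3): no
Matching words: []
Total: 0

0


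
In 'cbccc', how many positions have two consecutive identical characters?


Looking for consecutive identical characters in 'cbccc':
  pos 0-1: 'c' vs 'b' -> different
  pos 1-2: 'b' vs 'c' -> different
  pos 2-3: 'c' vs 'c' -> MATCH ('cc')
  pos 3-4: 'c' vs 'c' -> MATCH ('cc')
Consecutive identical pairs: ['cc', 'cc']
Count: 2

2


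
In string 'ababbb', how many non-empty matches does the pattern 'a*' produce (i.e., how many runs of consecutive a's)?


Pattern 'a*' matches zero or more a's. We want non-empty runs of consecutive a's.
String: 'ababbb'
Walking through the string to find runs of a's:
  Run 1: positions 0-0 -> 'a'
  Run 2: positions 2-2 -> 'a'
Non-empty runs found: ['a', 'a']
Count: 2

2


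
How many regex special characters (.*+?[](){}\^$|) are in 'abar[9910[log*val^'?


Regex special characters are: . * + ? [ ] ( ) { } \ ^ $ |
Scanning 'abar[9910[log*val^':
  pos 4: '[' -> SPECIAL
  pos 9: '[' -> SPECIAL
  pos 13: '*' -> SPECIAL
  pos 17: '^' -> SPECIAL
Special chars found: ['[', '[', '*', '^']
Total: 4

4


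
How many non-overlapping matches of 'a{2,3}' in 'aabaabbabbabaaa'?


Pattern 'a{2,3}' matches between 2 and 3 consecutive a's (greedy).
String: 'aabaabbabbabaaa'
Finding runs of a's and applying greedy matching:
  Run at pos 0: 'aa' (length 2)
  Run at pos 3: 'aa' (length 2)
  Run at pos 7: 'a' (length 1)
  Run at pos 10: 'a' (length 1)
  Run at pos 12: 'aaa' (length 3)
Matches: ['aa', 'aa', 'aaa']
Count: 3

3


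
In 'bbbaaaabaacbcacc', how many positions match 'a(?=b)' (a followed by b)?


Lookahead 'a(?=b)' matches 'a' only when followed by 'b'.
String: 'bbbaaaabaacbcacc'
Checking each position where char is 'a':
  pos 3: 'a' -> no (next='a')
  pos 4: 'a' -> no (next='a')
  pos 5: 'a' -> no (next='a')
  pos 6: 'a' -> MATCH (next='b')
  pos 8: 'a' -> no (next='a')
  pos 9: 'a' -> no (next='c')
  pos 13: 'a' -> no (next='c')
Matching positions: [6]
Count: 1

1


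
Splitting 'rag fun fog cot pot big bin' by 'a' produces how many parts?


Splitting by 'a' breaks the string at each occurrence of the separator.
Text: 'rag fun fog cot pot big bin'
Parts after split:
  Part 1: 'r'
  Part 2: 'g fun fog cot pot big bin'
Total parts: 2

2


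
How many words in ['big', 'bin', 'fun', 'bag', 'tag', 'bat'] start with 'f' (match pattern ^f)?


Pattern ^f anchors to start of word. Check which words begin with 'f':
  'big' -> no
  'bin' -> no
  'fun' -> MATCH (starts with 'f')
  'bag' -> no
  'tag' -> no
  'bat' -> no
Matching words: ['fun']
Count: 1

1


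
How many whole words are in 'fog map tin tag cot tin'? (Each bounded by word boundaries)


Word boundaries (\b) mark the start/end of each word.
Text: 'fog map tin tag cot tin'
Splitting by whitespace:
  Word 1: 'fog'
  Word 2: 'map'
  Word 3: 'tin'
  Word 4: 'tag'
  Word 5: 'cot'
  Word 6: 'tin'
Total whole words: 6

6


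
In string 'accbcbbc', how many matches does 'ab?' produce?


Pattern 'ab?' matches 'a' optionally followed by 'b'.
String: 'accbcbbc'
Scanning left to right for 'a' then checking next char:
  Match 1: 'a' (a not followed by b)
Total matches: 1

1


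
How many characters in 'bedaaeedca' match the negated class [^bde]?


Negated class [^bde] matches any char NOT in {b, d, e}
Scanning 'bedaaeedca':
  pos 0: 'b' -> no (excluded)
  pos 1: 'e' -> no (excluded)
  pos 2: 'd' -> no (excluded)
  pos 3: 'a' -> MATCH
  pos 4: 'a' -> MATCH
  pos 5: 'e' -> no (excluded)
  pos 6: 'e' -> no (excluded)
  pos 7: 'd' -> no (excluded)
  pos 8: 'c' -> MATCH
  pos 9: 'a' -> MATCH
Total matches: 4

4


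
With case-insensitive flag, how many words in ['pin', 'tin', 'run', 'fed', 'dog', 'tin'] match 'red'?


Case-insensitive matching: compare each word's lowercase form to 'red'.
  'pin' -> lower='pin' -> no
  'tin' -> lower='tin' -> no
  'run' -> lower='run' -> no
  'fed' -> lower='fed' -> no
  'dog' -> lower='dog' -> no
  'tin' -> lower='tin' -> no
Matches: []
Count: 0

0


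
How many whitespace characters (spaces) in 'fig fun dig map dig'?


\s matches whitespace characters (spaces, tabs, etc.).
Text: 'fig fun dig map dig'
This text has 5 words separated by spaces.
Number of spaces = number of words - 1 = 5 - 1 = 4

4
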